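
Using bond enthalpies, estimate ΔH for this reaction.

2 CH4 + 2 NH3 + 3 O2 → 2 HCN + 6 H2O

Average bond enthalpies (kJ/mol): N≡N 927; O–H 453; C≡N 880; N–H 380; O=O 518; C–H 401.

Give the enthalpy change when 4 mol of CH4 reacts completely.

ΔH = −1912 kJ

Bonds broken (reactants):
  C–H: 8 × 401 = 3208
  N–H: 6 × 380 = 2280
  O=O: 3 × 518 = 1554
  Σ(broken) = 7042 kJ
Bonds formed (products):
  C≡N: 2 × 880 = 1760
  C–H: 2 × 401 = 802
  O–H: 12 × 453 = 5436
  Σ(formed) = 7998 kJ
ΔH = Σ(broken) − Σ(formed) = 7042 − 7998 = −956 kJ
For 2× the reaction as written: 2 × (−956) = −1912 kJ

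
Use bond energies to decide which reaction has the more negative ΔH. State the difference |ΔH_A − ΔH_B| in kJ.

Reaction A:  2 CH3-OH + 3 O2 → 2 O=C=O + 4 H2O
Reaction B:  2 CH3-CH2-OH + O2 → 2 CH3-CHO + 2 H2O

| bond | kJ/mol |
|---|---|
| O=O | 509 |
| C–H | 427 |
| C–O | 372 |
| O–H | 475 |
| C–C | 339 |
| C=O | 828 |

Reaction A:
  Bonds broken (reactants):
    C–H: 6 × 427 = 2562
    C–O: 2 × 372 = 744
    O–H: 2 × 475 = 950
    O=O: 3 × 509 = 1527
    Σ(broken) = 5783 kJ
  Bonds formed (products):
    C=O: 4 × 828 = 3312
    O–H: 8 × 475 = 3800
    Σ(formed) = 7112 kJ
  ΔH_A = 5783 − 7112 = −1329 kJ
Reaction B:
  Bonds broken (reactants):
    C–C: 2 × 339 = 678
    C–H: 10 × 427 = 4270
    C–O: 2 × 372 = 744
    O–H: 2 × 475 = 950
    O=O: 1 × 509 = 509
    Σ(broken) = 7151 kJ
  Bonds formed (products):
    C–C: 2 × 339 = 678
    C–H: 8 × 427 = 3416
    C=O: 2 × 828 = 1656
    O–H: 4 × 475 = 1900
    Σ(formed) = 7650 kJ
  ΔH_B = 7151 − 7650 = −499 kJ
ΔH_A − ΔH_B = −830 kJ, so reaction A has the more negative ΔH; |ΔH_A − ΔH_B| = 830 kJ.

Reaction A, by 830 kJ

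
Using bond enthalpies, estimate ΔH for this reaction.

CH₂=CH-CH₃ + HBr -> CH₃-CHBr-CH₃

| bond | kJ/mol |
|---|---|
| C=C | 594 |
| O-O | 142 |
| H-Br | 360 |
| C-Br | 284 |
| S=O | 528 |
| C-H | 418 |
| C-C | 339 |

ΔH ≈ −87 kJ

Bonds broken (reactants):
  C-C: 1 × 339 = 339
  C-H: 6 × 418 = 2508
  C=C: 1 × 594 = 594
  H-Br: 1 × 360 = 360
  Σ(broken) = 3801 kJ
Bonds formed (products):
  C-Br: 1 × 284 = 284
  C-C: 2 × 339 = 678
  C-H: 7 × 418 = 2926
  Σ(formed) = 3888 kJ
ΔH = Σ(broken) − Σ(formed) = 3801 − 3888 = −87 kJ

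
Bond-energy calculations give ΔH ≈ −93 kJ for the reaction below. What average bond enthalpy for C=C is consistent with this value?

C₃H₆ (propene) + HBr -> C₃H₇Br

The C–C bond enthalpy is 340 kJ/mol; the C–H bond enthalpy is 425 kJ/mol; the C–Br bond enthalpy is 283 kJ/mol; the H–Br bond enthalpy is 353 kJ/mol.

D(C=C) ≈ 602 kJ/mol

Let D be the C=C bond energy.
Σ(broken) = 1×340 + 6×425 + 1×D + 1×353 = 3243 + D
Σ(formed) = 1×283 + 2×340 + 7×425 = 3938
ΔH = Σ(broken) − Σ(formed) = (3243 + D) − (3938) = −695 + D
Setting this equal to −93 kJ gives D = 602 kJ/mol.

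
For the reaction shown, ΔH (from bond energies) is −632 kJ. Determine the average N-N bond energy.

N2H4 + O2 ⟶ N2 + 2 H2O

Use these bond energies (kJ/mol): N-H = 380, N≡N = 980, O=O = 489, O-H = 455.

Let D be the N-N bond energy.
Σ(broken) = 4×380 + 1×D + 1×489 = 2009 + D
Σ(formed) = 1×980 + 4×455 = 2800
ΔH = Σ(broken) − Σ(formed) = (2009 + D) − (2800) = −791 + D
Setting this equal to −632 kJ gives D = 159 kJ/mol.

D(N-N) ≈ 159 kJ/mol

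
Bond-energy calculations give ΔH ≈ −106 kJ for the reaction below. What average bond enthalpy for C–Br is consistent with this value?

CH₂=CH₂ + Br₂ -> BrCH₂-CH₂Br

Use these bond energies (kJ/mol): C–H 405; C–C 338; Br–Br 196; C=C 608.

D(C–Br) ≈ 286 kJ/mol

Let D be the C–Br bond energy.
Σ(broken) = 1×196 + 4×405 + 1×608 = 2424
Σ(formed) = 2×D + 1×338 + 4×405 = 1958 + 2D
ΔH = Σ(broken) − Σ(formed) = (2424) − (1958 + 2D) = +466 − 2D
Setting this equal to −106 kJ gives 2D = 572, so D = 286 kJ/mol.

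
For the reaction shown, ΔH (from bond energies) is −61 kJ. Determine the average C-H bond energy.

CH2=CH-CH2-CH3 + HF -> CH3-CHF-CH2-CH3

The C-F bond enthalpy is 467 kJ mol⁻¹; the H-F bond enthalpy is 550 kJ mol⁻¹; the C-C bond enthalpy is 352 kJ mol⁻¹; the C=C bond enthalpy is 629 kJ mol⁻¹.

Let D be the C-H bond energy.
Σ(broken) = 2×352 + 8×D + 1×629 + 1×550 = 1883 + 8D
Σ(formed) = 3×352 + 1×467 + 9×D = 1523 + 9D
ΔH = Σ(broken) − Σ(formed) = (1883 + 8D) − (1523 + 9D) = +360 − D
Setting this equal to −61 kJ gives D = 421 kJ/mol.

D(C-H) ≈ 421 kJ/mol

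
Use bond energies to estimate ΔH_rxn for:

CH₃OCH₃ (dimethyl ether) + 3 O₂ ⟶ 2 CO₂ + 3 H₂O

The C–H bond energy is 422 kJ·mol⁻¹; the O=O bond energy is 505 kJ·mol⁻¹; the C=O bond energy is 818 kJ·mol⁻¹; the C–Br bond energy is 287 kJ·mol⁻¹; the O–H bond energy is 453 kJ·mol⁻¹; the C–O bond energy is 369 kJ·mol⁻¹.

Bonds broken (reactants):
  C–H: 6 × 422 = 2532
  C–O: 2 × 369 = 738
  O=O: 3 × 505 = 1515
  Σ(broken) = 4785 kJ
Bonds formed (products):
  C=O: 4 × 818 = 3272
  O–H: 6 × 453 = 2718
  Σ(formed) = 5990 kJ
ΔH = Σ(broken) − Σ(formed) = 4785 − 5990 = −1205 kJ

ΔH ≈ −1205 kJ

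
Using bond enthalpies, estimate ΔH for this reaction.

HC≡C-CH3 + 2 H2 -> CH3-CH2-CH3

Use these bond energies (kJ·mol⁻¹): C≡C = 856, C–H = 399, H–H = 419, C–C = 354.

Bonds broken (reactants):
  C≡C: 1 × 856 = 856
  C–C: 1 × 354 = 354
  C–H: 4 × 399 = 1596
  H–H: 2 × 419 = 838
  Σ(broken) = 3644 kJ
Bonds formed (products):
  C–C: 2 × 354 = 708
  C–H: 8 × 399 = 3192
  Σ(formed) = 3900 kJ
ΔH = Σ(broken) − Σ(formed) = 3644 − 3900 = −256 kJ

ΔH ≈ −256 kJ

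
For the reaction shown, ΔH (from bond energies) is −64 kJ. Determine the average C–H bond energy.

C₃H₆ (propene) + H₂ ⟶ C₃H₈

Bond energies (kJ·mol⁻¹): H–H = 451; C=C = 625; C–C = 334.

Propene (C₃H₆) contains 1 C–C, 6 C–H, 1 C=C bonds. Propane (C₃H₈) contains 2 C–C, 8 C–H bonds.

D(C–H) ≈ 403 kJ/mol

Let D be the C–H bond energy.
Σ(broken) = 1×334 + 6×D + 1×625 + 1×451 = 1410 + 6D
Σ(formed) = 2×334 + 8×D = 668 + 8D
ΔH = Σ(broken) − Σ(formed) = (1410 + 6D) − (668 + 8D) = +742 − 2D
Setting this equal to −64 kJ gives 2D = 806, so D = 403 kJ/mol.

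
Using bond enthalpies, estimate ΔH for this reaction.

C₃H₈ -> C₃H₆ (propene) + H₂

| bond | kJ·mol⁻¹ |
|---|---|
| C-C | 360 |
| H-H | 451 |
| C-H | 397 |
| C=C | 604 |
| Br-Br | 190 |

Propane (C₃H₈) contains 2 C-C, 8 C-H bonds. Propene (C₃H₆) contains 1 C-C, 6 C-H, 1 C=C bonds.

ΔH ≈ +99 kJ

Bonds broken (reactants):
  C-C: 2 × 360 = 720
  C-H: 8 × 397 = 3176
  Σ(broken) = 3896 kJ
Bonds formed (products):
  C-C: 1 × 360 = 360
  C-H: 6 × 397 = 2382
  C=C: 1 × 604 = 604
  H-H: 1 × 451 = 451
  Σ(formed) = 3797 kJ
ΔH = Σ(broken) − Σ(formed) = 3896 − 3797 = +99 kJ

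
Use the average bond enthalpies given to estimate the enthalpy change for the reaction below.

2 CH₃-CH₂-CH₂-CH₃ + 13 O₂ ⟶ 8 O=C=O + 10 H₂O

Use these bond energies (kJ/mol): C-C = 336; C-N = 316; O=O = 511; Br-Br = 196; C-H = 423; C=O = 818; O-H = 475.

ΔH ≈ −5469 kJ

Bonds broken (reactants):
  C-C: 6 × 336 = 2016
  C-H: 20 × 423 = 8460
  O=O: 13 × 511 = 6643
  Σ(broken) = 17119 kJ
Bonds formed (products):
  C=O: 16 × 818 = 13088
  O-H: 20 × 475 = 9500
  Σ(formed) = 22588 kJ
ΔH = Σ(broken) − Σ(formed) = 17119 − 22588 = −5469 kJ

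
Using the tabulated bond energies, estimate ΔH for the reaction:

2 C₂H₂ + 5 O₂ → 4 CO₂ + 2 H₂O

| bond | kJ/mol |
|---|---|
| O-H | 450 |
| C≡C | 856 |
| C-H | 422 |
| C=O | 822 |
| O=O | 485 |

ΔH ≈ −2551 kJ

Bonds broken (reactants):
  C≡C: 2 × 856 = 1712
  C-H: 4 × 422 = 1688
  O=O: 5 × 485 = 2425
  Σ(broken) = 5825 kJ
Bonds formed (products):
  C=O: 8 × 822 = 6576
  O-H: 4 × 450 = 1800
  Σ(formed) = 8376 kJ
ΔH = Σ(broken) − Σ(formed) = 5825 − 8376 = −2551 kJ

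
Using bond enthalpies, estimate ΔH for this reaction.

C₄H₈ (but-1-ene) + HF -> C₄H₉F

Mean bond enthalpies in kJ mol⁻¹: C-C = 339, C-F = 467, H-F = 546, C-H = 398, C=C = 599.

ΔH ≈ −59 kJ

Bonds broken (reactants):
  C-C: 2 × 339 = 678
  C-H: 8 × 398 = 3184
  C=C: 1 × 599 = 599
  H-F: 1 × 546 = 546
  Σ(broken) = 5007 kJ
Bonds formed (products):
  C-C: 3 × 339 = 1017
  C-F: 1 × 467 = 467
  C-H: 9 × 398 = 3582
  Σ(formed) = 5066 kJ
ΔH = Σ(broken) − Σ(formed) = 5007 − 5066 = −59 kJ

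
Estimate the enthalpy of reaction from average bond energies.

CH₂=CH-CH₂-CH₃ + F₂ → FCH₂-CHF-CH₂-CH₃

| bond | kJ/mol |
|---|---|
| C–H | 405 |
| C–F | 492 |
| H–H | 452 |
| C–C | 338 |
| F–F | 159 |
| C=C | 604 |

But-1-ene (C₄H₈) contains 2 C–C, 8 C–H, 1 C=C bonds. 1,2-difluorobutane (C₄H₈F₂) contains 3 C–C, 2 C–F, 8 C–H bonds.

ΔH ≈ −559 kJ

Bonds broken (reactants):
  C–C: 2 × 338 = 676
  C–H: 8 × 405 = 3240
  C=C: 1 × 604 = 604
  F–F: 1 × 159 = 159
  Σ(broken) = 4679 kJ
Bonds formed (products):
  C–C: 3 × 338 = 1014
  C–F: 2 × 492 = 984
  C–H: 8 × 405 = 3240
  Σ(formed) = 5238 kJ
ΔH = Σ(broken) − Σ(formed) = 4679 − 5238 = −559 kJ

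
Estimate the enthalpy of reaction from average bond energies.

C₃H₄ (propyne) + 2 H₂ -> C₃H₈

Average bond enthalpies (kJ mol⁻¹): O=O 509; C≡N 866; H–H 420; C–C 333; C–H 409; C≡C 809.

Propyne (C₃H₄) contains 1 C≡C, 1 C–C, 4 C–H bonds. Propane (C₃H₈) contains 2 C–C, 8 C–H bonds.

ΔH ≈ −320 kJ

Bonds broken (reactants):
  C≡C: 1 × 809 = 809
  C–C: 1 × 333 = 333
  C–H: 4 × 409 = 1636
  H–H: 2 × 420 = 840
  Σ(broken) = 3618 kJ
Bonds formed (products):
  C–C: 2 × 333 = 666
  C–H: 8 × 409 = 3272
  Σ(formed) = 3938 kJ
ΔH = Σ(broken) − Σ(formed) = 3618 − 3938 = −320 kJ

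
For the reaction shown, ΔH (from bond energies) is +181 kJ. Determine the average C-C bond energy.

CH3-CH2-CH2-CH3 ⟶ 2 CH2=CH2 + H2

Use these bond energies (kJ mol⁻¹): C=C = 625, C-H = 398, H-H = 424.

Let D be the C-C bond energy.
Σ(broken) = 3×D + 10×398 = 3980 + 3D
Σ(formed) = 8×398 + 2×625 + 1×424 = 4858
ΔH = Σ(broken) − Σ(formed) = (3980 + 3D) − (4858) = −878 + 3D
Setting this equal to +181 kJ gives 3D = 1059, so D = 353 kJ/mol.

D(C-C) ≈ 353 kJ/mol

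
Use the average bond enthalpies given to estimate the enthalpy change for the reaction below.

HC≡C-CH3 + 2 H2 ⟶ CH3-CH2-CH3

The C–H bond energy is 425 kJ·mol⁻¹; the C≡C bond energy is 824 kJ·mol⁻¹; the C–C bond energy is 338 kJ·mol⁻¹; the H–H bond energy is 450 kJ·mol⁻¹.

Bonds broken (reactants):
  C≡C: 1 × 824 = 824
  C–C: 1 × 338 = 338
  C–H: 4 × 425 = 1700
  H–H: 2 × 450 = 900
  Σ(broken) = 3762 kJ
Bonds formed (products):
  C–C: 2 × 338 = 676
  C–H: 8 × 425 = 3400
  Σ(formed) = 4076 kJ
ΔH = Σ(broken) − Σ(formed) = 3762 − 4076 = −314 kJ

ΔH ≈ −314 kJ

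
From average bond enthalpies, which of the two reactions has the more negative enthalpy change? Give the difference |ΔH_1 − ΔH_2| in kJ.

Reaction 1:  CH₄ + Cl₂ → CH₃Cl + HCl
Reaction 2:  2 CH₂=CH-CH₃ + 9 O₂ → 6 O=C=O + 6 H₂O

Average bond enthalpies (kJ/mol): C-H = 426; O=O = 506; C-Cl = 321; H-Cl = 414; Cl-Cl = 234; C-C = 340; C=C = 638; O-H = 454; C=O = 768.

Reaction 2, by 2967 kJ

Reaction 1:
  Bonds broken (reactants):
    C-H: 4 × 426 = 1704
    Cl-Cl: 1 × 234 = 234
    Σ(broken) = 1938 kJ
  Bonds formed (products):
    C-Cl: 1 × 321 = 321
    C-H: 3 × 426 = 1278
    H-Cl: 1 × 414 = 414
    Σ(formed) = 2013 kJ
  ΔH_1 = 1938 − 2013 = −75 kJ
Reaction 2:
  Bonds broken (reactants):
    C-C: 2 × 340 = 680
    C-H: 12 × 426 = 5112
    C=C: 2 × 638 = 1276
    O=O: 9 × 506 = 4554
    Σ(broken) = 11622 kJ
  Bonds formed (products):
    C=O: 12 × 768 = 9216
    O-H: 12 × 454 = 5448
    Σ(formed) = 14664 kJ
  ΔH_2 = 11622 − 14664 = −3042 kJ
ΔH_1 − ΔH_2 = +2967 kJ, so reaction 2 has the more negative ΔH; |ΔH_1 − ΔH_2| = 2967 kJ.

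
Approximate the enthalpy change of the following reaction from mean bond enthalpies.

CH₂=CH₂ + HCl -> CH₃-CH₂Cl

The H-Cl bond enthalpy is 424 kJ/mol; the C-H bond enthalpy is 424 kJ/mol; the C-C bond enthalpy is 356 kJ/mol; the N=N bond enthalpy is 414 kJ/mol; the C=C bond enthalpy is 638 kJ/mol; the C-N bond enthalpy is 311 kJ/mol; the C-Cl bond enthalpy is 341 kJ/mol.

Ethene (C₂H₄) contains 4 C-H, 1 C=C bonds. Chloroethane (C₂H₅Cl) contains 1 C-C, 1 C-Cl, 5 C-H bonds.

ΔH ≈ −59 kJ

Bonds broken (reactants):
  C-H: 4 × 424 = 1696
  C=C: 1 × 638 = 638
  H-Cl: 1 × 424 = 424
  Σ(broken) = 2758 kJ
Bonds formed (products):
  C-C: 1 × 356 = 356
  C-Cl: 1 × 341 = 341
  C-H: 5 × 424 = 2120
  Σ(formed) = 2817 kJ
ΔH = Σ(broken) − Σ(formed) = 2758 − 2817 = −59 kJ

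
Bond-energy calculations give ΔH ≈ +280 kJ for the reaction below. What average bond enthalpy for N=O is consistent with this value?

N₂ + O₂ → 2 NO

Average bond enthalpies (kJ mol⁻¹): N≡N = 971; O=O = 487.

D(N=O) ≈ 589 kJ/mol

Let D be the N=O bond energy.
Σ(broken) = 1×971 + 1×487 = 1458
Σ(formed) = 2×D = 2D
ΔH = Σ(broken) − Σ(formed) = (1458) − (2D) = +1458 − 2D
Setting this equal to +280 kJ gives 2D = 1178, so D = 589 kJ/mol.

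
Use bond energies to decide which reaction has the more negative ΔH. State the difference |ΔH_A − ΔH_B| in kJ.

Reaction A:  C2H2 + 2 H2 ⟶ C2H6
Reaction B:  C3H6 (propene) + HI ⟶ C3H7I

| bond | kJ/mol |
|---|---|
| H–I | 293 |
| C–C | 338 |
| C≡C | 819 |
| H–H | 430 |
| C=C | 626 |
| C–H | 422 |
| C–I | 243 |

Reaction A, by 263 kJ

Reaction A:
  Bonds broken (reactants):
    C≡C: 1 × 819 = 819
    C–H: 2 × 422 = 844
    H–H: 2 × 430 = 860
    Σ(broken) = 2523 kJ
  Bonds formed (products):
    C–C: 1 × 338 = 338
    C–H: 6 × 422 = 2532
    Σ(formed) = 2870 kJ
  ΔH_A = 2523 − 2870 = −347 kJ
Reaction B:
  Bonds broken (reactants):
    C–C: 1 × 338 = 338
    C–H: 6 × 422 = 2532
    C=C: 1 × 626 = 626
    H–I: 1 × 293 = 293
    Σ(broken) = 3789 kJ
  Bonds formed (products):
    C–C: 2 × 338 = 676
    C–H: 7 × 422 = 2954
    C–I: 1 × 243 = 243
    Σ(formed) = 3873 kJ
  ΔH_B = 3789 − 3873 = −84 kJ
ΔH_A − ΔH_B = −263 kJ, so reaction A has the more negative ΔH; |ΔH_A − ΔH_B| = 263 kJ.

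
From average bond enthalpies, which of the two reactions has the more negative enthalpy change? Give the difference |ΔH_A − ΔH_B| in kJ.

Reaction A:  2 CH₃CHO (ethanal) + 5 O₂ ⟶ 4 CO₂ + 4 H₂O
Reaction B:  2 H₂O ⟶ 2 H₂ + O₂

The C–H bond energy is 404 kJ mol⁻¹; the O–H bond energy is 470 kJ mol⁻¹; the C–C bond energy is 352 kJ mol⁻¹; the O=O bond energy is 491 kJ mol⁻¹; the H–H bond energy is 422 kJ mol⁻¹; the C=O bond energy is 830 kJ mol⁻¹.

Reaction A:
  Bonds broken (reactants):
    C–C: 2 × 352 = 704
    C–H: 8 × 404 = 3232
    C=O: 2 × 830 = 1660
    O=O: 5 × 491 = 2455
    Σ(broken) = 8051 kJ
  Bonds formed (products):
    C=O: 8 × 830 = 6640
    O–H: 8 × 470 = 3760
    Σ(formed) = 10400 kJ
  ΔH_A = 8051 − 10400 = −2349 kJ
Reaction B:
  Bonds broken (reactants):
    O–H: 4 × 470 = 1880
    Σ(broken) = 1880 kJ
  Bonds formed (products):
    H–H: 2 × 422 = 844
    O=O: 1 × 491 = 491
    Σ(formed) = 1335 kJ
  ΔH_B = 1880 − 1335 = +545 kJ
ΔH_A − ΔH_B = −2894 kJ, so reaction A has the more negative ΔH; |ΔH_A − ΔH_B| = 2894 kJ.

Reaction A, by 2894 kJ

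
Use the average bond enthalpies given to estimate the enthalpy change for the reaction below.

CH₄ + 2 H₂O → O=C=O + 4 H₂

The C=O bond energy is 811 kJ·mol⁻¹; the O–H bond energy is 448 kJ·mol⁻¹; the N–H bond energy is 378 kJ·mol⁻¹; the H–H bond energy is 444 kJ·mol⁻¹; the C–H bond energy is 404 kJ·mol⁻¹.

Bonds broken (reactants):
  C–H: 4 × 404 = 1616
  O–H: 4 × 448 = 1792
  Σ(broken) = 3408 kJ
Bonds formed (products):
  C=O: 2 × 811 = 1622
  H–H: 4 × 444 = 1776
  Σ(formed) = 3398 kJ
ΔH = Σ(broken) − Σ(formed) = 3408 − 3398 = +10 kJ

ΔH ≈ +10 kJ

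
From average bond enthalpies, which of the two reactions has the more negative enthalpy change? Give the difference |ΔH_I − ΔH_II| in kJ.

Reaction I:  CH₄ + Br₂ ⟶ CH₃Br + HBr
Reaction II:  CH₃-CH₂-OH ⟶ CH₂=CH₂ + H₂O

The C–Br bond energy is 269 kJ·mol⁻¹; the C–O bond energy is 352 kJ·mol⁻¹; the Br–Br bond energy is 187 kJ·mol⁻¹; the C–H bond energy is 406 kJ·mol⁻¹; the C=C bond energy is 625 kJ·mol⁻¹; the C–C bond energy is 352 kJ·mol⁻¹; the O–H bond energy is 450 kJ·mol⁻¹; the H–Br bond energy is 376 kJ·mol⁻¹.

Reaction I:
  Bonds broken (reactants):
    Br–Br: 1 × 187 = 187
    C–H: 4 × 406 = 1624
    Σ(broken) = 1811 kJ
  Bonds formed (products):
    C–Br: 1 × 269 = 269
    C–H: 3 × 406 = 1218
    H–Br: 1 × 376 = 376
    Σ(formed) = 1863 kJ
  ΔH_I = 1811 − 1863 = −52 kJ
Reaction II:
  Bonds broken (reactants):
    C–C: 1 × 352 = 352
    C–H: 5 × 406 = 2030
    C–O: 1 × 352 = 352
    O–H: 1 × 450 = 450
    Σ(broken) = 3184 kJ
  Bonds formed (products):
    C–H: 4 × 406 = 1624
    C=C: 1 × 625 = 625
    O–H: 2 × 450 = 900
    Σ(formed) = 3149 kJ
  ΔH_II = 3184 − 3149 = +35 kJ
ΔH_I − ΔH_II = −87 kJ, so reaction I has the more negative ΔH; |ΔH_I − ΔH_II| = 87 kJ.

Reaction I, by 87 kJ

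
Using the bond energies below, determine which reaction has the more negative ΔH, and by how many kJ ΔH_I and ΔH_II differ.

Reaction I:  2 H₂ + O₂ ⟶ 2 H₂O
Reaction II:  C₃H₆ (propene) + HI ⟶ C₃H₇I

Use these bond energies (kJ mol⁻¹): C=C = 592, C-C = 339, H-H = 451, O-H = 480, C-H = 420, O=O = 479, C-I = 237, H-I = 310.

Reaction I:
  Bonds broken (reactants):
    H-H: 2 × 451 = 902
    O=O: 1 × 479 = 479
    Σ(broken) = 1381 kJ
  Bonds formed (products):
    O-H: 4 × 480 = 1920
    Σ(formed) = 1920 kJ
  ΔH_I = 1381 − 1920 = −539 kJ
Reaction II:
  Bonds broken (reactants):
    C-C: 1 × 339 = 339
    C-H: 6 × 420 = 2520
    C=C: 1 × 592 = 592
    H-I: 1 × 310 = 310
    Σ(broken) = 3761 kJ
  Bonds formed (products):
    C-C: 2 × 339 = 678
    C-H: 7 × 420 = 2940
    C-I: 1 × 237 = 237
    Σ(formed) = 3855 kJ
  ΔH_II = 3761 − 3855 = −94 kJ
ΔH_I − ΔH_II = −445 kJ, so reaction I has the more negative ΔH; |ΔH_I − ΔH_II| = 445 kJ.

Reaction I, by 445 kJ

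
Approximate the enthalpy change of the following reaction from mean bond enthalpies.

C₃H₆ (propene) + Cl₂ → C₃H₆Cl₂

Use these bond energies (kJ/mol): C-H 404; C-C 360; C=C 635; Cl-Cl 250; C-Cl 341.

Bonds broken (reactants):
  C-C: 1 × 360 = 360
  C-H: 6 × 404 = 2424
  C=C: 1 × 635 = 635
  Cl-Cl: 1 × 250 = 250
  Σ(broken) = 3669 kJ
Bonds formed (products):
  C-C: 2 × 360 = 720
  C-Cl: 2 × 341 = 682
  C-H: 6 × 404 = 2424
  Σ(formed) = 3826 kJ
ΔH = Σ(broken) − Σ(formed) = 3669 − 3826 = −157 kJ

ΔH ≈ −157 kJ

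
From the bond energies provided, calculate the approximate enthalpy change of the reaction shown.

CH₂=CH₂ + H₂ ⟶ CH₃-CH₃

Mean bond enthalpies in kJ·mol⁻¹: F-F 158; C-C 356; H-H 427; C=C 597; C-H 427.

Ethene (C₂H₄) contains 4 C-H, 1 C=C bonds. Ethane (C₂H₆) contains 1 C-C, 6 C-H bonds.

Bonds broken (reactants):
  C-H: 4 × 427 = 1708
  C=C: 1 × 597 = 597
  H-H: 1 × 427 = 427
  Σ(broken) = 2732 kJ
Bonds formed (products):
  C-C: 1 × 356 = 356
  C-H: 6 × 427 = 2562
  Σ(formed) = 2918 kJ
ΔH = Σ(broken) − Σ(formed) = 2732 − 2918 = −186 kJ

ΔH ≈ −186 kJ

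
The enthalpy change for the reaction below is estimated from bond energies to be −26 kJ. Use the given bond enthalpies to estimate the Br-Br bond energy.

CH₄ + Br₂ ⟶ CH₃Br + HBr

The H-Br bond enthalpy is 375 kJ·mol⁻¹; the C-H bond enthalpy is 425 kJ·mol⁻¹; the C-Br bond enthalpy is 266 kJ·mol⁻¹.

Let D be the Br-Br bond energy.
Σ(broken) = 1×D + 4×425 = 1700 + D
Σ(formed) = 1×266 + 3×425 + 1×375 = 1916
ΔH = Σ(broken) − Σ(formed) = (1700 + D) − (1916) = −216 + D
Setting this equal to −26 kJ gives D = 190 kJ/mol.

D(Br-Br) ≈ 190 kJ/mol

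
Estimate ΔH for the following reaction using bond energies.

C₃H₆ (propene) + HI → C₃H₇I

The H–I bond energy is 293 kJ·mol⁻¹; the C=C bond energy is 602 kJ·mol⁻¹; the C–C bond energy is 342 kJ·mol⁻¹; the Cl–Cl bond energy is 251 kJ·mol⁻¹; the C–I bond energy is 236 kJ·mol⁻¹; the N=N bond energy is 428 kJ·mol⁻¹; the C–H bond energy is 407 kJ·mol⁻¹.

ΔH ≈ −90 kJ

Bonds broken (reactants):
  C–C: 1 × 342 = 342
  C–H: 6 × 407 = 2442
  C=C: 1 × 602 = 602
  H–I: 1 × 293 = 293
  Σ(broken) = 3679 kJ
Bonds formed (products):
  C–C: 2 × 342 = 684
  C–H: 7 × 407 = 2849
  C–I: 1 × 236 = 236
  Σ(formed) = 3769 kJ
ΔH = Σ(broken) − Σ(formed) = 3679 − 3769 = −90 kJ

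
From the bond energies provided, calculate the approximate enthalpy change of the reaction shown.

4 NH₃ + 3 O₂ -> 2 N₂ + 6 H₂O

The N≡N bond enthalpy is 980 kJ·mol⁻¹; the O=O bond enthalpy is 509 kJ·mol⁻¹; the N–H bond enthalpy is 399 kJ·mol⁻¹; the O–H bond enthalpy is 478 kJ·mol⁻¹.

Bonds broken (reactants):
  N–H: 12 × 399 = 4788
  O=O: 3 × 509 = 1527
  Σ(broken) = 6315 kJ
Bonds formed (products):
  N≡N: 2 × 980 = 1960
  O–H: 12 × 478 = 5736
  Σ(formed) = 7696 kJ
ΔH = Σ(broken) − Σ(formed) = 6315 − 7696 = −1381 kJ

ΔH ≈ −1381 kJ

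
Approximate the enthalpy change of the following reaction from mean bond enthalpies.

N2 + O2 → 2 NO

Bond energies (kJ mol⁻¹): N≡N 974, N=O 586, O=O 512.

ΔH ≈ +314 kJ

Bonds broken (reactants):
  N≡N: 1 × 974 = 974
  O=O: 1 × 512 = 512
  Σ(broken) = 1486 kJ
Bonds formed (products):
  N=O: 2 × 586 = 1172
  Σ(formed) = 1172 kJ
ΔH = Σ(broken) − Σ(formed) = 1486 − 1172 = +314 kJ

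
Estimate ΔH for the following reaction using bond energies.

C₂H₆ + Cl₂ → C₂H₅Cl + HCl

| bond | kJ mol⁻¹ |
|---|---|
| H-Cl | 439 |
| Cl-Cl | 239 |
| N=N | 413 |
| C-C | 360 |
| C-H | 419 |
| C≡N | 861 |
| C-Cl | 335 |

ΔH ≈ −116 kJ

Bonds broken (reactants):
  C-C: 1 × 360 = 360
  C-H: 6 × 419 = 2514
  Cl-Cl: 1 × 239 = 239
  Σ(broken) = 3113 kJ
Bonds formed (products):
  C-C: 1 × 360 = 360
  C-Cl: 1 × 335 = 335
  C-H: 5 × 419 = 2095
  H-Cl: 1 × 439 = 439
  Σ(formed) = 3229 kJ
ΔH = Σ(broken) − Σ(formed) = 3113 − 3229 = −116 kJ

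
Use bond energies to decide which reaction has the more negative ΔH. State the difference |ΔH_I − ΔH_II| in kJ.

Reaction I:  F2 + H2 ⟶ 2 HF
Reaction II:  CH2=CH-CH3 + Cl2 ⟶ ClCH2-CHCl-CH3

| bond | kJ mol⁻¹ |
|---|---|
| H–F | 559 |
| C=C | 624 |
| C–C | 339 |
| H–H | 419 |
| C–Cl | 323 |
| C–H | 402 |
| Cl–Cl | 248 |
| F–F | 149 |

Reaction I:
  Bonds broken (reactants):
    F–F: 1 × 149 = 149
    H–H: 1 × 419 = 419
    Σ(broken) = 568 kJ
  Bonds formed (products):
    H–F: 2 × 559 = 1118
    Σ(formed) = 1118 kJ
  ΔH_I = 568 − 1118 = −550 kJ
Reaction II:
  Bonds broken (reactants):
    C–C: 1 × 339 = 339
    C–H: 6 × 402 = 2412
    C=C: 1 × 624 = 624
    Cl–Cl: 1 × 248 = 248
    Σ(broken) = 3623 kJ
  Bonds formed (products):
    C–C: 2 × 339 = 678
    C–Cl: 2 × 323 = 646
    C–H: 6 × 402 = 2412
    Σ(formed) = 3736 kJ
  ΔH_II = 3623 − 3736 = −113 kJ
ΔH_I − ΔH_II = −437 kJ, so reaction I has the more negative ΔH; |ΔH_I − ΔH_II| = 437 kJ.

Reaction I, by 437 kJ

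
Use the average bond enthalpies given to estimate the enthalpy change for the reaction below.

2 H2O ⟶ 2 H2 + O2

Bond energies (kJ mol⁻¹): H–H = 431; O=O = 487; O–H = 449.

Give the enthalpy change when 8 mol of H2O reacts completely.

ΔH = +1788 kJ

Bonds broken (reactants):
  O–H: 4 × 449 = 1796
  Σ(broken) = 1796 kJ
Bonds formed (products):
  H–H: 2 × 431 = 862
  O=O: 1 × 487 = 487
  Σ(formed) = 1349 kJ
ΔH = Σ(broken) − Σ(formed) = 1796 − 1349 = +447 kJ
For 4× the reaction as written: 4 × (+447) = +1788 kJ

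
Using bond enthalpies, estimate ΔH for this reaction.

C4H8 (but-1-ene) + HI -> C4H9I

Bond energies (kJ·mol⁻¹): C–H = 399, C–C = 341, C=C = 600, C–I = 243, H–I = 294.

Bonds broken (reactants):
  C–C: 2 × 341 = 682
  C–H: 8 × 399 = 3192
  C=C: 1 × 600 = 600
  H–I: 1 × 294 = 294
  Σ(broken) = 4768 kJ
Bonds formed (products):
  C–C: 3 × 341 = 1023
  C–H: 9 × 399 = 3591
  C–I: 1 × 243 = 243
  Σ(formed) = 4857 kJ
ΔH = Σ(broken) − Σ(formed) = 4768 − 4857 = −89 kJ

ΔH ≈ −89 kJ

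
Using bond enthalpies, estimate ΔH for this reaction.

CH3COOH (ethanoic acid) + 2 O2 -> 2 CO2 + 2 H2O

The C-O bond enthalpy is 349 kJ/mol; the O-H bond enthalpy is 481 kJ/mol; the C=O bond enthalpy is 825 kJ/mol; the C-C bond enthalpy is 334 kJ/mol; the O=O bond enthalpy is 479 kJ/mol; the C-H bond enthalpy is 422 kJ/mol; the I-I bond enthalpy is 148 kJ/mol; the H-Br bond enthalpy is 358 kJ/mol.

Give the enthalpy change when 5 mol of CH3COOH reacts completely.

Bonds broken (reactants):
  C-C: 1 × 334 = 334
  C-H: 3 × 422 = 1266
  C-O: 1 × 349 = 349
  C=O: 1 × 825 = 825
  O-H: 1 × 481 = 481
  O=O: 2 × 479 = 958
  Σ(broken) = 4213 kJ
Bonds formed (products):
  C=O: 4 × 825 = 3300
  O-H: 4 × 481 = 1924
  Σ(formed) = 5224 kJ
ΔH = Σ(broken) − Σ(formed) = 4213 − 5224 = −1011 kJ
For 5× the reaction as written: 5 × (−1011) = −5055 kJ

ΔH = −5055 kJ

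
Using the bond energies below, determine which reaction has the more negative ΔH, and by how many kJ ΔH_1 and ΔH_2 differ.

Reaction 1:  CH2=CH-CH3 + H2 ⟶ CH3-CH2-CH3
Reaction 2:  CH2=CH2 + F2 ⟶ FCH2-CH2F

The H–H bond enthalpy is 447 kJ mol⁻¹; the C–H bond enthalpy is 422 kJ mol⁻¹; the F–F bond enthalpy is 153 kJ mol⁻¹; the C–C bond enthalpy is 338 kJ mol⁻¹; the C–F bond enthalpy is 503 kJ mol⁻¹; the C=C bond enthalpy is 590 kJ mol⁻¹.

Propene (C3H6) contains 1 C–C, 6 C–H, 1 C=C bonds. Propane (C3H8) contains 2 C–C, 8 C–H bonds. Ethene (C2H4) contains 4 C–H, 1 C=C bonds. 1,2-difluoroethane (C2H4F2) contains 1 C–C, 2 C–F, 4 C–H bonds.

Reaction 2, by 456 kJ

Reaction 1:
  Bonds broken (reactants):
    C–C: 1 × 338 = 338
    C–H: 6 × 422 = 2532
    C=C: 1 × 590 = 590
    H–H: 1 × 447 = 447
    Σ(broken) = 3907 kJ
  Bonds formed (products):
    C–C: 2 × 338 = 676
    C–H: 8 × 422 = 3376
    Σ(formed) = 4052 kJ
  ΔH_1 = 3907 − 4052 = −145 kJ
Reaction 2:
  Bonds broken (reactants):
    C–H: 4 × 422 = 1688
    C=C: 1 × 590 = 590
    F–F: 1 × 153 = 153
    Σ(broken) = 2431 kJ
  Bonds formed (products):
    C–C: 1 × 338 = 338
    C–F: 2 × 503 = 1006
    C–H: 4 × 422 = 1688
    Σ(formed) = 3032 kJ
  ΔH_2 = 2431 − 3032 = −601 kJ
ΔH_1 − ΔH_2 = +456 kJ, so reaction 2 has the more negative ΔH; |ΔH_1 − ΔH_2| = 456 kJ.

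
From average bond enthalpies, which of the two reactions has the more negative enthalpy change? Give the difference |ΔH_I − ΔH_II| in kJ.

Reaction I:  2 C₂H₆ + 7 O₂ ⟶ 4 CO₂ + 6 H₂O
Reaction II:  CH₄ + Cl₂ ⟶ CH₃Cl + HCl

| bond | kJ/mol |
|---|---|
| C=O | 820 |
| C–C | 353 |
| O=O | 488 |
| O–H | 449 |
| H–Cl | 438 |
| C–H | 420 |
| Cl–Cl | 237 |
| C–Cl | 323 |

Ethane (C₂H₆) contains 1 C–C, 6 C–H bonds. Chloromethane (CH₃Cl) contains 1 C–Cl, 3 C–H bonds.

Reaction I, by 2682 kJ

Reaction I:
  Bonds broken (reactants):
    C–C: 2 × 353 = 706
    C–H: 12 × 420 = 5040
    O=O: 7 × 488 = 3416
    Σ(broken) = 9162 kJ
  Bonds formed (products):
    C=O: 8 × 820 = 6560
    O–H: 12 × 449 = 5388
    Σ(formed) = 11948 kJ
  ΔH_I = 9162 − 11948 = −2786 kJ
Reaction II:
  Bonds broken (reactants):
    C–H: 4 × 420 = 1680
    Cl–Cl: 1 × 237 = 237
    Σ(broken) = 1917 kJ
  Bonds formed (products):
    C–Cl: 1 × 323 = 323
    C–H: 3 × 420 = 1260
    H–Cl: 1 × 438 = 438
    Σ(formed) = 2021 kJ
  ΔH_II = 1917 − 2021 = −104 kJ
ΔH_I − ΔH_II = −2682 kJ, so reaction I has the more negative ΔH; |ΔH_I − ΔH_II| = 2682 kJ.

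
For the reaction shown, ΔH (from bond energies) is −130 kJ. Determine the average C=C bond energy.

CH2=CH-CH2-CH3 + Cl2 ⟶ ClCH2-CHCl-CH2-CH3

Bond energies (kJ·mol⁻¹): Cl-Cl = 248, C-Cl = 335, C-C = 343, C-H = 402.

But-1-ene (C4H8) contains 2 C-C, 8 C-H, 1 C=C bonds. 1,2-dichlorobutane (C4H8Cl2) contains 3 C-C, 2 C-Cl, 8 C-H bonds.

D(C=C) ≈ 635 kJ/mol

Let D be the C=C bond energy.
Σ(broken) = 2×343 + 8×402 + 1×D + 1×248 = 4150 + D
Σ(formed) = 3×343 + 2×335 + 8×402 = 4915
ΔH = Σ(broken) − Σ(formed) = (4150 + D) − (4915) = −765 + D
Setting this equal to −130 kJ gives D = 635 kJ/mol.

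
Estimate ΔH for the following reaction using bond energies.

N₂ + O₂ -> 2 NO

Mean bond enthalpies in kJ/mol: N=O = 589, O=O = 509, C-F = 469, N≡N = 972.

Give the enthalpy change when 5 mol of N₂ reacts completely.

Bonds broken (reactants):
  N≡N: 1 × 972 = 972
  O=O: 1 × 509 = 509
  Σ(broken) = 1481 kJ
Bonds formed (products):
  N=O: 2 × 589 = 1178
  Σ(formed) = 1178 kJ
ΔH = Σ(broken) − Σ(formed) = 1481 − 1178 = +303 kJ
For 5× the reaction as written: 5 × (+303) = +1515 kJ

ΔH = +1515 kJ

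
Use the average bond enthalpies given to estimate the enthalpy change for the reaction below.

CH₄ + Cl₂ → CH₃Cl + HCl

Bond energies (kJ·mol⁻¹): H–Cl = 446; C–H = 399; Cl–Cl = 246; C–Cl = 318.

Bonds broken (reactants):
  C–H: 4 × 399 = 1596
  Cl–Cl: 1 × 246 = 246
  Σ(broken) = 1842 kJ
Bonds formed (products):
  C–Cl: 1 × 318 = 318
  C–H: 3 × 399 = 1197
  H–Cl: 1 × 446 = 446
  Σ(formed) = 1961 kJ
ΔH = Σ(broken) − Σ(formed) = 1842 − 1961 = −119 kJ

ΔH ≈ −119 kJ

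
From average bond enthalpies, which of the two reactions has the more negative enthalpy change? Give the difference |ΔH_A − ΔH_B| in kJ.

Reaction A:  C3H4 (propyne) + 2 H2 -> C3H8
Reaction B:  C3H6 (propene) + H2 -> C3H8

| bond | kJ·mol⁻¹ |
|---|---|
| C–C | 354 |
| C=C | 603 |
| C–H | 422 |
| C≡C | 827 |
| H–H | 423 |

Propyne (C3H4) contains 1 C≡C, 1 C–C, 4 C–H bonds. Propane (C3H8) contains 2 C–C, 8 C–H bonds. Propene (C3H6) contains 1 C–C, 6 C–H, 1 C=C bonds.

Reaction A, by 197 kJ

Reaction A:
  Bonds broken (reactants):
    C≡C: 1 × 827 = 827
    C–C: 1 × 354 = 354
    C–H: 4 × 422 = 1688
    H–H: 2 × 423 = 846
    Σ(broken) = 3715 kJ
  Bonds formed (products):
    C–C: 2 × 354 = 708
    C–H: 8 × 422 = 3376
    Σ(formed) = 4084 kJ
  ΔH_A = 3715 − 4084 = −369 kJ
Reaction B:
  Bonds broken (reactants):
    C–C: 1 × 354 = 354
    C–H: 6 × 422 = 2532
    C=C: 1 × 603 = 603
    H–H: 1 × 423 = 423
    Σ(broken) = 3912 kJ
  Bonds formed (products):
    C–C: 2 × 354 = 708
    C–H: 8 × 422 = 3376
    Σ(formed) = 4084 kJ
  ΔH_B = 3912 − 4084 = −172 kJ
ΔH_A − ΔH_B = −197 kJ, so reaction A has the more negative ΔH; |ΔH_A − ΔH_B| = 197 kJ.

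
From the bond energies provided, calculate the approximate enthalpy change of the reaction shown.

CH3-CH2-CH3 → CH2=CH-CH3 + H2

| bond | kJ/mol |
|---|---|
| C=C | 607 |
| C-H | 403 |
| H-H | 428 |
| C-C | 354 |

Bonds broken (reactants):
  C-C: 2 × 354 = 708
  C-H: 8 × 403 = 3224
  Σ(broken) = 3932 kJ
Bonds formed (products):
  C-C: 1 × 354 = 354
  C-H: 6 × 403 = 2418
  C=C: 1 × 607 = 607
  H-H: 1 × 428 = 428
  Σ(formed) = 3807 kJ
ΔH = Σ(broken) − Σ(formed) = 3932 − 3807 = +125 kJ

ΔH ≈ +125 kJ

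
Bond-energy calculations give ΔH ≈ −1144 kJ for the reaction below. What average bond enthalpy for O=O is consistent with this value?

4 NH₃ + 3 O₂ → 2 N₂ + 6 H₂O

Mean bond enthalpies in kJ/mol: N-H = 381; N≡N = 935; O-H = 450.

Let D be the O=O bond energy.
Σ(broken) = 12×381 + 3×D = 4572 + 3D
Σ(formed) = 2×935 + 12×450 = 7270
ΔH = Σ(broken) − Σ(formed) = (4572 + 3D) − (7270) = −2698 + 3D
Setting this equal to −1144 kJ gives 3D = 1554, so D = 518 kJ/mol.

D(O=O) ≈ 518 kJ/mol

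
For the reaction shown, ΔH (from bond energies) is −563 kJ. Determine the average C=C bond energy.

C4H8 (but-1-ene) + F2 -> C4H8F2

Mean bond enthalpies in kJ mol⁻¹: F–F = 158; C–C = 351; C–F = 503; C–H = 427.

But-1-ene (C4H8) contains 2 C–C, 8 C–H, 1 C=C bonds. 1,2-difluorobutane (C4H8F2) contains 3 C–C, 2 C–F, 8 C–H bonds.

Let D be the C=C bond energy.
Σ(broken) = 2×351 + 8×427 + 1×D + 1×158 = 4276 + D
Σ(formed) = 3×351 + 2×503 + 8×427 = 5475
ΔH = Σ(broken) − Σ(formed) = (4276 + D) − (5475) = −1199 + D
Setting this equal to −563 kJ gives D = 636 kJ/mol.

D(C=C) ≈ 636 kJ/mol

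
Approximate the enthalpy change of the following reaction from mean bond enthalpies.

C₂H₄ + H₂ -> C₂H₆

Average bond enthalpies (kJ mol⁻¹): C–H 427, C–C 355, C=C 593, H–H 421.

ΔH ≈ −195 kJ

Bonds broken (reactants):
  C–H: 4 × 427 = 1708
  C=C: 1 × 593 = 593
  H–H: 1 × 421 = 421
  Σ(broken) = 2722 kJ
Bonds formed (products):
  C–C: 1 × 355 = 355
  C–H: 6 × 427 = 2562
  Σ(formed) = 2917 kJ
ΔH = Σ(broken) − Σ(formed) = 2722 − 2917 = −195 kJ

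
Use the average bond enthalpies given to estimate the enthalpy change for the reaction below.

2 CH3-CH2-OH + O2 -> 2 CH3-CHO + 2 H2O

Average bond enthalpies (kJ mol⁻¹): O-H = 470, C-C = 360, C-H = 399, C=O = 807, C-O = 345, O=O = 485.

ΔH ≈ −581 kJ

Bonds broken (reactants):
  C-C: 2 × 360 = 720
  C-H: 10 × 399 = 3990
  C-O: 2 × 345 = 690
  O-H: 2 × 470 = 940
  O=O: 1 × 485 = 485
  Σ(broken) = 6825 kJ
Bonds formed (products):
  C-C: 2 × 360 = 720
  C-H: 8 × 399 = 3192
  C=O: 2 × 807 = 1614
  O-H: 4 × 470 = 1880
  Σ(formed) = 7406 kJ
ΔH = Σ(broken) − Σ(formed) = 6825 − 7406 = −581 kJ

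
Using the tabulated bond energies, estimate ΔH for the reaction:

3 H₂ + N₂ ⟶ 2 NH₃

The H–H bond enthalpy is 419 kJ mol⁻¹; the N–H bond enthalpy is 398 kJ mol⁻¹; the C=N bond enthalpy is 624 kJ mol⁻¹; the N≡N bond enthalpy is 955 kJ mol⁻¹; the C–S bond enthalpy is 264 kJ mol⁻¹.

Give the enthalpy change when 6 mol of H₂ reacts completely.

ΔH = −352 kJ

Bonds broken (reactants):
  H–H: 3 × 419 = 1257
  N≡N: 1 × 955 = 955
  Σ(broken) = 2212 kJ
Bonds formed (products):
  N–H: 6 × 398 = 2388
  Σ(formed) = 2388 kJ
ΔH = Σ(broken) − Σ(formed) = 2212 − 2388 = −176 kJ
For 2× the reaction as written: 2 × (−176) = −352 kJ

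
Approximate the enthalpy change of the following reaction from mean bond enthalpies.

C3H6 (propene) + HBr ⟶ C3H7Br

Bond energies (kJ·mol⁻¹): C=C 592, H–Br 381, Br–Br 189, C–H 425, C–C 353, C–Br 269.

ΔH ≈ −74 kJ

Bonds broken (reactants):
  C–C: 1 × 353 = 353
  C–H: 6 × 425 = 2550
  C=C: 1 × 592 = 592
  H–Br: 1 × 381 = 381
  Σ(broken) = 3876 kJ
Bonds formed (products):
  C–Br: 1 × 269 = 269
  C–C: 2 × 353 = 706
  C–H: 7 × 425 = 2975
  Σ(formed) = 3950 kJ
ΔH = Σ(broken) − Σ(formed) = 3876 − 3950 = −74 kJ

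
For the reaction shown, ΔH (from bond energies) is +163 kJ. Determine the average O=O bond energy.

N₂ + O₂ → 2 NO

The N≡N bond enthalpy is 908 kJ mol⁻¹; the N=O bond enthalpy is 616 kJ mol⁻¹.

D(O=O) ≈ 487 kJ/mol

Let D be the O=O bond energy.
Σ(broken) = 1×908 + 1×D = 908 + D
Σ(formed) = 2×616 = 1232
ΔH = Σ(broken) − Σ(formed) = (908 + D) − (1232) = −324 + D
Setting this equal to +163 kJ gives D = 487 kJ/mol.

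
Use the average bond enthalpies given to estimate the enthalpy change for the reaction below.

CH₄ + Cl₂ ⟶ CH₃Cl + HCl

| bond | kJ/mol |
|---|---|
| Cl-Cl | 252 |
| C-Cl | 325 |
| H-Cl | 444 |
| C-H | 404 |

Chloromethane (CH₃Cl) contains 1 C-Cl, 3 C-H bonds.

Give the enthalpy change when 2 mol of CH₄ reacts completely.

ΔH = −226 kJ

Bonds broken (reactants):
  C-H: 4 × 404 = 1616
  Cl-Cl: 1 × 252 = 252
  Σ(broken) = 1868 kJ
Bonds formed (products):
  C-Cl: 1 × 325 = 325
  C-H: 3 × 404 = 1212
  H-Cl: 1 × 444 = 444
  Σ(formed) = 1981 kJ
ΔH = Σ(broken) − Σ(formed) = 1868 − 1981 = −113 kJ
For 2× the reaction as written: 2 × (−113) = −226 kJ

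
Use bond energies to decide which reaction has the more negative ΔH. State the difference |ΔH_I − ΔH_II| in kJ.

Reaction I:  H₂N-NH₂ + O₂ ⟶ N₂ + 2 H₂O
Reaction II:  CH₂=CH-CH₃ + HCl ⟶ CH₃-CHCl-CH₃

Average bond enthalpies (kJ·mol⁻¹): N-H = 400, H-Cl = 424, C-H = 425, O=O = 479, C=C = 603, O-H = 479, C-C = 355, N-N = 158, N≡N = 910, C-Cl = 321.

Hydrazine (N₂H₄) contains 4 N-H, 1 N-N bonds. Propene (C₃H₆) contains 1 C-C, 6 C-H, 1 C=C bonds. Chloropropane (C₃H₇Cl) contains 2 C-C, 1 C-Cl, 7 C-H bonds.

Reaction I:
  Bonds broken (reactants):
    N-H: 4 × 400 = 1600
    N-N: 1 × 158 = 158
    O=O: 1 × 479 = 479
    Σ(broken) = 2237 kJ
  Bonds formed (products):
    N≡N: 1 × 910 = 910
    O-H: 4 × 479 = 1916
    Σ(formed) = 2826 kJ
  ΔH_I = 2237 − 2826 = −589 kJ
Reaction II:
  Bonds broken (reactants):
    C-C: 1 × 355 = 355
    C-H: 6 × 425 = 2550
    C=C: 1 × 603 = 603
    H-Cl: 1 × 424 = 424
    Σ(broken) = 3932 kJ
  Bonds formed (products):
    C-C: 2 × 355 = 710
    C-Cl: 1 × 321 = 321
    C-H: 7 × 425 = 2975
    Σ(formed) = 4006 kJ
  ΔH_II = 3932 − 4006 = −74 kJ
ΔH_I − ΔH_II = −515 kJ, so reaction I has the more negative ΔH; |ΔH_I − ΔH_II| = 515 kJ.

Reaction I, by 515 kJ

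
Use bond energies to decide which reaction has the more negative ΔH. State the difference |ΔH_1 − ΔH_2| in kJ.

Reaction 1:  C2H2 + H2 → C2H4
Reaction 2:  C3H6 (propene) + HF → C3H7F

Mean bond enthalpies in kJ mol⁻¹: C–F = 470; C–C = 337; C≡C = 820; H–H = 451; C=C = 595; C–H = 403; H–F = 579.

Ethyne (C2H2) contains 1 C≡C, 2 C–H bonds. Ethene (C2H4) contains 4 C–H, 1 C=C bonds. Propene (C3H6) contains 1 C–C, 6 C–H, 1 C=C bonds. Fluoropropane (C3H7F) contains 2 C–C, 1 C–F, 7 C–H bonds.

Reaction 1:
  Bonds broken (reactants):
    C≡C: 1 × 820 = 820
    C–H: 2 × 403 = 806
    H–H: 1 × 451 = 451
    Σ(broken) = 2077 kJ
  Bonds formed (products):
    C–H: 4 × 403 = 1612
    C=C: 1 × 595 = 595
    Σ(formed) = 2207 kJ
  ΔH_1 = 2077 − 2207 = −130 kJ
Reaction 2:
  Bonds broken (reactants):
    C–C: 1 × 337 = 337
    C–H: 6 × 403 = 2418
    C=C: 1 × 595 = 595
    H–F: 1 × 579 = 579
    Σ(broken) = 3929 kJ
  Bonds formed (products):
    C–C: 2 × 337 = 674
    C–F: 1 × 470 = 470
    C–H: 7 × 403 = 2821
    Σ(formed) = 3965 kJ
  ΔH_2 = 3929 − 3965 = −36 kJ
ΔH_1 − ΔH_2 = −94 kJ, so reaction 1 has the more negative ΔH; |ΔH_1 − ΔH_2| = 94 kJ.

Reaction 1, by 94 kJ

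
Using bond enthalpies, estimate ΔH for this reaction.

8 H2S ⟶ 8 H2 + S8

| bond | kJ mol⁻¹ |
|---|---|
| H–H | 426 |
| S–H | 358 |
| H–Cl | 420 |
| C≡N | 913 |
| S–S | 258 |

ΔH ≈ +256 kJ

Bonds broken (reactants):
  S–H: 16 × 358 = 5728
  Σ(broken) = 5728 kJ
Bonds formed (products):
  H–H: 8 × 426 = 3408
  S–S: 8 × 258 = 2064
  Σ(formed) = 5472 kJ
ΔH = Σ(broken) − Σ(formed) = 5728 − 5472 = +256 kJ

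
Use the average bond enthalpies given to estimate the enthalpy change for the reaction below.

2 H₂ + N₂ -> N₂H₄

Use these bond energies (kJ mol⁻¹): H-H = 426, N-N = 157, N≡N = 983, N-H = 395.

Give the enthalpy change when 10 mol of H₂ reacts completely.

Bonds broken (reactants):
  H-H: 2 × 426 = 852
  N≡N: 1 × 983 = 983
  Σ(broken) = 1835 kJ
Bonds formed (products):
  N-H: 4 × 395 = 1580
  N-N: 1 × 157 = 157
  Σ(formed) = 1737 kJ
ΔH = Σ(broken) − Σ(formed) = 1835 − 1737 = +98 kJ
For 5× the reaction as written: 5 × (+98) = +490 kJ

ΔH = +490 kJ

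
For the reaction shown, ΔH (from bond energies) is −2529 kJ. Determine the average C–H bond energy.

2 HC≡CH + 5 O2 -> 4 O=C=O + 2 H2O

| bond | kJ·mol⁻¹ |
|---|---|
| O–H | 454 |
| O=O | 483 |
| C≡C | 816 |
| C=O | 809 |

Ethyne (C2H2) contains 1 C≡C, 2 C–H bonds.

Let D be the C–H bond energy.
Σ(broken) = 2×816 + 4×D + 5×483 = 4047 + 4D
Σ(formed) = 8×809 + 4×454 = 8288
ΔH = Σ(broken) − Σ(formed) = (4047 + 4D) − (8288) = −4241 + 4D
Setting this equal to −2529 kJ gives 4D = 1712, so D = 428 kJ/mol.

D(C–H) ≈ 428 kJ/mol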